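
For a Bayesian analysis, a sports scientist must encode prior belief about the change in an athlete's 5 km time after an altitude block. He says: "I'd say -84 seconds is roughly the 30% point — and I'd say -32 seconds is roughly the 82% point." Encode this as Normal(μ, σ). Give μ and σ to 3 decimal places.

For Normal(μ,σ), the p-quantile is μ + z_p·σ. Here z_{0.3} = -0.5244, z_{0.82} = 0.9154.
So -84 = μ − 0.5244σ and -32 = μ + 0.9154σ.
Subtracting: σ = (-32 − -84)/(0.9154 − (-0.5244)) = 36.117.
Then μ = -84 − (-0.5244)·36.117 = -65.060.

μ = -65.060, σ = 36.117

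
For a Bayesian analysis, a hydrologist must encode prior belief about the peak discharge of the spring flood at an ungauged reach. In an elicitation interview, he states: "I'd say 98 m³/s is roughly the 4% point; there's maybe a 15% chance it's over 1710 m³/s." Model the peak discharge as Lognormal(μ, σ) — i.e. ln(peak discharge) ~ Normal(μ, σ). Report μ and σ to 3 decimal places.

If T ~ Lognormal(μ,σ) then ln T ~ Normal(μ,σ), so the p-quantile of ln T is μ + z_p·σ.
ln(98) = 4.585 and ln(1710) = 7.444; z_{0.04} = -1.751, z_{0.85} = 1.036.
σ = (7.444 − 4.585)/(1.036 − (-1.751)) = 1.026.
μ = 4.585 − (-1.751)·1.026 = 6.381.

μ ≈ 6.381, σ ≈ 1.026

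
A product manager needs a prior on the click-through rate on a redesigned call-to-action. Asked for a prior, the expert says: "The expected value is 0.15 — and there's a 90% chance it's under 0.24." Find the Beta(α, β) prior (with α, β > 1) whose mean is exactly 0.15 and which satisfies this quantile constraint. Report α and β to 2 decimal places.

With mean 0.15 fixed, write α = 0.15s, β = 0.85s where s = α+β.
Need P(θ < 0.24) = 0.9 under Beta(0.15s, 0.85s). Normal approximation: (q−m)/√(m(1−m)/s) ≈ z_{0.9} = 1.28, so s ≈ 0.15·0.85·(1.28)²/(0.24−0.15)² = 25.9.
At s = 25.9: P(θ<0.24) ≈ 0.893. Adjusting to match 0.9 gives s ≈ 27.88.
So α = 0.15·27.88 ≈ 4.18, β = 0.85·27.88 ≈ 23.69.

α ≈ 4.18, β ≈ 23.69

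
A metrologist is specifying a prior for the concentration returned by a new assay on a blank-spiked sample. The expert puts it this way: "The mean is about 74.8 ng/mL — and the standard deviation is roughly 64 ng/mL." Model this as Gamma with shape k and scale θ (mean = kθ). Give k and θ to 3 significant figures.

k ≈ 1.37, θ ≈ 54.8

For Gamma(k, scale θ): mean = kθ, variance = kθ², so CV = 1/√k.
CV = SD/mean = 64/74.8 = 0.8556, hence k = 1/CV² = 1.37.
Then θ = mean/k = 74.8/1.37 = 54.8.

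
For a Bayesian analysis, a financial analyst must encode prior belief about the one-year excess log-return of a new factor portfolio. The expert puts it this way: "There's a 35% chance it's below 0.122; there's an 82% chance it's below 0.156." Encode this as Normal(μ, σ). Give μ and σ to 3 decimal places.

μ = 0.132, σ = 0.026

The p-quantile of Normal(μ,σ) is μ + z_p·σ, with z_{0.35} = -0.3853 and z_{0.82} = 0.9154.
Eliminate σ: μ = (z₂·x₁ − z₁·x₂)/(z₂ − z₁) = (0.9154·0.122 − (-0.3853)·0.156)/1.301 = 0.132.
Then σ = (x₂ − x₁)/(z₂ − z₁) = (0.156 − 0.122)/1.301 = 0.026.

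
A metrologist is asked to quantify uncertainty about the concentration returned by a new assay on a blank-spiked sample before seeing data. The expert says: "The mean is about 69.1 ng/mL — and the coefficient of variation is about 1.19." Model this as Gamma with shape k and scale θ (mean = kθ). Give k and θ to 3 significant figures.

k ≈ 0.706, θ ≈ 97.9

For Gamma(k, scale θ): mean = kθ, variance = kθ², so CV = 1/√k.
CV = 1.19, hence k = 1/CV² = 0.706.
Then θ = mean/k = 69.1/0.706 = 97.9.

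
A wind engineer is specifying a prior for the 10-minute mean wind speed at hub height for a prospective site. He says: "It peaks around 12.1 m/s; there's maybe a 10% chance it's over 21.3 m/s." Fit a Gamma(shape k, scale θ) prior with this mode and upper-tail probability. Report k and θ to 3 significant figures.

Gamma(k,θ) with k>1 has mode (k−1)θ, so θ = 12.1/(k−1).
Need P(X < 21.3) = 0.9 with θ tied to k this way. Start at k = 2, θ = 12.1: P(X<21.3) ≈ 0.525.
Too low — raise k to concentrate. Iterating converges to k ≈ 6.94.
Then θ = 12.1/(6.94−1) ≈ 2.04.

k ≈ 6.94, θ ≈ 2.04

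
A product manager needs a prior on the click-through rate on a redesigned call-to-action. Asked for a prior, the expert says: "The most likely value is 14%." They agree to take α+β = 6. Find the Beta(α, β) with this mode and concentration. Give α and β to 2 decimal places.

α = 1.56, β = 4.44

For α,β > 1 the Beta mode is (α−1)/(α+β−2). With α+β = 6, the mode is (α−1)/4.
Set (α−1)/4 = 0.14 → α = 1 + 0.14·4 = 1.56.
β = 6 − α = 4.44.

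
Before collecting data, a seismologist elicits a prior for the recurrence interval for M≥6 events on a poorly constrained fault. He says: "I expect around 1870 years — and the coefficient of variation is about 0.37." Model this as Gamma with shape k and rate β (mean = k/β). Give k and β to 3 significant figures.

k ≈ 7.3, β ≈ 0.00391

For Gamma(k, rate β): mean = k/β, variance = k/β², so CV = 1/√k.
CV = 0.37, hence k = 1/CV² = 7.3.
Then β = k/mean = 7.3/1870 = 0.00391.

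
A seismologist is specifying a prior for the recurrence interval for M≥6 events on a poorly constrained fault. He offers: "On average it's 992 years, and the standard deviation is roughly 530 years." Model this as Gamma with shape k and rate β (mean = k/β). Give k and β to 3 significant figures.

k ≈ 3.5, β ≈ 0.00353

For Gamma(k, rate β): mean = k/β, variance = k/β², so CV = 1/√k.
CV = SD/mean = 530/992 = 0.5343, hence k = 1/CV² = 3.5.
Then β = k/mean = 3.5/992 = 0.00353.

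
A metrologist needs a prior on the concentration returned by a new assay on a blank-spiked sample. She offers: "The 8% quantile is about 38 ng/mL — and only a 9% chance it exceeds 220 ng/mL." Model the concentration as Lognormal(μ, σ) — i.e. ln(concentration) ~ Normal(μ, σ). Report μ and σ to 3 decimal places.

μ ≈ 4.536, σ ≈ 0.640

If T ~ Lognormal(μ,σ) then ln T ~ Normal(μ,σ), so the p-quantile of ln T is μ + z_p·σ.
ln(38) = 3.638 and ln(220) = 5.394; z_{0.08} = -1.405, z_{0.91} = 1.341.
σ = (5.394 − 3.638)/(1.341 − (-1.405)) = 0.640.
μ = 3.638 − (-1.405)·0.640 = 4.536.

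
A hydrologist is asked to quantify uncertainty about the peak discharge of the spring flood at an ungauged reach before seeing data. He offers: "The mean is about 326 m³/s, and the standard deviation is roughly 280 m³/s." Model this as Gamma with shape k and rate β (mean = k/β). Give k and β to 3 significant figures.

k ≈ 1.36, β ≈ 0.00416

For Gamma(k, rate β): mean = k/β, variance = k/β², so CV = 1/√k.
CV = SD/mean = 280/326 = 0.8589, hence k = 1/CV² = 1.36.
Then β = k/mean = 1.36/326 = 0.00416.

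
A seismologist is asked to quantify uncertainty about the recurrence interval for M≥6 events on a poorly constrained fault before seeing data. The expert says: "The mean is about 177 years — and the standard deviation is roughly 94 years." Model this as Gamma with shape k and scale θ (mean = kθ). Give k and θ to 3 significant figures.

For Gamma(k, scale θ): mean = kθ, variance = kθ², so CV = 1/√k.
CV = SD/mean = 94/177 = 0.5311, hence k = 1/CV² = 3.55.
Then θ = mean/k = 177/3.55 = 49.9.

k ≈ 3.55, θ ≈ 49.9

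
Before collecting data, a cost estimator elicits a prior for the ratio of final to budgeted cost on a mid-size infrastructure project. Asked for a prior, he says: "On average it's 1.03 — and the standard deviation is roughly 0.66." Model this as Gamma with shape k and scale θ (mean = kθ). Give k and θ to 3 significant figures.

k ≈ 2.44, θ ≈ 0.423

For Gamma(k, scale θ): mean = kθ, variance = kθ², so CV = 1/√k.
CV = SD/mean = 0.66/1.03 = 0.6408, hence k = 1/CV² = 2.44.
Then θ = mean/k = 1.03/2.44 = 0.423.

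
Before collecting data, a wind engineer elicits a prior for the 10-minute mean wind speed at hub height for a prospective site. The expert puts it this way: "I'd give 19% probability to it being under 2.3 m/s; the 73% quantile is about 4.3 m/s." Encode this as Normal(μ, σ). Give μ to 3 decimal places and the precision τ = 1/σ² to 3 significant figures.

The p-quantile of Normal(μ,σ) is μ + z_p·σ, with z_{0.19} = -0.8779 and z_{0.73} = 0.6128.
Eliminate σ: μ = (z₂·x₁ − z₁·x₂)/(z₂ − z₁) = (0.6128·2.3 − (-0.8779)·4.3)/1.491 = 3.478.
Then σ = (x₂ − x₁)/(z₂ − z₁) = (4.3 − 2.3)/1.491 = 1.342.
Precision τ = 1/σ² = 1/1.342² = 0.556.

μ = 3.478, τ = 0.556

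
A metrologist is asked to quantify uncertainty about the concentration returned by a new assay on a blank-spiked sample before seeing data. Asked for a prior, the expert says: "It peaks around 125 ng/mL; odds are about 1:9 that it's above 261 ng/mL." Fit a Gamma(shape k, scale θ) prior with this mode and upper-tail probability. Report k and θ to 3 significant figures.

Gamma(k,θ) with k>1 has mode (k−1)θ, so θ = 125/(k−1).
Need P(X < 261) = 0.9 with θ tied to k this way. Start at k = 2, θ = 125: P(X<261) ≈ 0.617.
Too low — raise k to concentrate. Iterating converges to k ≈ 4.54.
Then θ = 125/(4.54−1) ≈ 35.3.

k ≈ 4.54, θ ≈ 35.3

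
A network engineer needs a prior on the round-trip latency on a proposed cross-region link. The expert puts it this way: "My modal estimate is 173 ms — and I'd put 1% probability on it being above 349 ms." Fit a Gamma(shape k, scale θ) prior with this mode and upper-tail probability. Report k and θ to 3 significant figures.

k ≈ 11, θ ≈ 17.4

Gamma(k,θ) with k>1 has mode (k−1)θ, so θ = 173/(k−1).
Need P(X < 349) = 0.99 with θ tied to k this way. Start at k = 2, θ = 173: P(X<349) ≈ 0.599.
Too low — raise k to concentrate. Iterating converges to k ≈ 11.
Then θ = 173/(11−1) ≈ 17.4.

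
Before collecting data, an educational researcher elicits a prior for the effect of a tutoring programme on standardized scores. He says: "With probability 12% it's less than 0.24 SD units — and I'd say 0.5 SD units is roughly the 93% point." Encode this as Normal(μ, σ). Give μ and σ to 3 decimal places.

The p-quantile of Normal(μ,σ) is μ + z_p·σ, with z_{0.12} = -1.175 and z_{0.93} = 1.476.
Eliminate σ: μ = (z₂·x₁ − z₁·x₂)/(z₂ − z₁) = (1.476·0.24 − (-1.175)·0.5)/2.651 = 0.355.
Then σ = (x₂ − x₁)/(z₂ − z₁) = (0.5 − 0.24)/2.651 = 0.098.

μ = 0.355, σ = 0.098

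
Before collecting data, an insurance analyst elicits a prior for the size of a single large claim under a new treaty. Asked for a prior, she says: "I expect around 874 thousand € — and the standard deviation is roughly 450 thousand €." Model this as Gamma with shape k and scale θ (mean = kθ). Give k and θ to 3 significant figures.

For Gamma(k, scale θ): mean = kθ, variance = kθ², so CV = 1/√k.
CV = SD/mean = 450/874 = 0.5149, hence k = 1/CV² = 3.77.
Then θ = mean/k = 874/3.77 = 232.

k ≈ 3.77, θ ≈ 232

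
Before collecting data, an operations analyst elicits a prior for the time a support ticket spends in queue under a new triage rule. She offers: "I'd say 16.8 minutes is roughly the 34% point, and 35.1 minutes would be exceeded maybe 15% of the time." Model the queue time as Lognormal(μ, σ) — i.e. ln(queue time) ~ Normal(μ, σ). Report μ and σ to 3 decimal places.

μ ≈ 3.031, σ ≈ 0.509

If T ~ Lognormal(μ,σ) then ln T ~ Normal(μ,σ), so the p-quantile of ln T is μ + z_p·σ.
ln(16.8) = 2.821 and ln(35.1) = 3.558; z_{0.34} = -0.4125, z_{0.85} = 1.036.
σ = (3.558 − 2.821)/(1.036 − (-0.4125)) = 0.509.
μ = 2.821 − (-0.4125)·0.509 = 3.031.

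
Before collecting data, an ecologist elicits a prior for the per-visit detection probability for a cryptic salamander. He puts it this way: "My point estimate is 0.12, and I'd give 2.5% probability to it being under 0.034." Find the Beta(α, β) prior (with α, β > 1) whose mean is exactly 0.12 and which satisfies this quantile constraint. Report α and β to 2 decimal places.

With mean 0.12 fixed, write α = 0.12s, β = 0.88s where s = α+β.
Need P(θ < 0.034) = 0.025 under Beta(0.12s, 0.88s). Normal approximation: (q−m)/√(m(1−m)/s) ≈ z_{0.025} = -1.96, so s ≈ 0.12·0.88·(-1.96)²/(0.034−0.12)² = 54.8.
At s = 54.8: P(θ<0.034) ≈ 0.004. Adjusting to match 0.025 gives s ≈ 32.47.
So α = 0.12·32.47 ≈ 3.90, β = 0.88·32.47 ≈ 28.57.

α ≈ 3.90, β ≈ 28.57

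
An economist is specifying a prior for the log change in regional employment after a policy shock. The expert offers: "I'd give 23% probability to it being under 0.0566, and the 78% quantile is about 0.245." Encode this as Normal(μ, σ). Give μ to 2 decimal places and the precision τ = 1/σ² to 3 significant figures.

μ = 0.15, τ = 64.3

For Normal(μ,σ), the p-quantile is μ + z_p·σ. Here z_{0.23} = -0.7388, z_{0.78} = 0.7722.
So 0.0566 = μ − 0.7388σ and 0.245 = μ + 0.7722σ.
Subtracting: σ = (0.245 − 0.0566)/(0.7722 − (-0.7388)) = 0.12.
Then μ = 0.0566 − (-0.7388)·0.12 = 0.15.
Precision τ = 1/σ² = 1/0.1247² = 64.3.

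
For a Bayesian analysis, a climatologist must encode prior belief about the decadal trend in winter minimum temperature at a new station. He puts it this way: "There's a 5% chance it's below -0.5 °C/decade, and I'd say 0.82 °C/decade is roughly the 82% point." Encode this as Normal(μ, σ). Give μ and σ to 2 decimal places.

μ = 0.35, σ = 0.52

For Normal(μ,σ), the p-quantile is μ + z_p·σ. Here z_{0.05} = -1.645, z_{0.82} = 0.9154.
So -0.5 = μ − 1.645σ and 0.82 = μ + 0.9154σ.
Subtracting: σ = (0.82 − -0.5)/(0.9154 − (-1.645)) = 0.52.
Then μ = -0.5 − (-1.645)·0.52 = 0.35.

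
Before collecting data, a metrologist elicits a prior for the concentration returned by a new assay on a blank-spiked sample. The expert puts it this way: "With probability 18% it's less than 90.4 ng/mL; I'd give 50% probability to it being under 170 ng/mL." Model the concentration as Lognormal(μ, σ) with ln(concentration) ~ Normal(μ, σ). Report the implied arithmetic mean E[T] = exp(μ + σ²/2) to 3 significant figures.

If T ~ Lognormal(μ,σ) then ln T ~ Normal(μ,σ), so the p-quantile of ln T is μ + z_p·σ.
ln(90.4) = 4.504 and ln(170) = 5.136; z_{0.18} = -0.9154, z_{0.5} = 0.
σ = (5.136 − 4.504)/(0 − (-0.9154)) = 0.690.
μ = 4.504 − (-0.9154)·0.690 = 5.136.
E[T] = exp(μ + σ²/2) = exp(5.136 + 0.2380) = 216 ng/mL.

E[T] ≈ 216 ng/mL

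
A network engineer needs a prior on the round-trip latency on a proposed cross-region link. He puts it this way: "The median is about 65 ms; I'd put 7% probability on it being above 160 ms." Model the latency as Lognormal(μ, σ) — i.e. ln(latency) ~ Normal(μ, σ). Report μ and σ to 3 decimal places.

μ ≈ 4.174, σ ≈ 0.610

If T ~ Lognormal(μ,σ) then ln T ~ Normal(μ,σ), so the p-quantile of ln T is μ + z_p·σ.
ln(65) = 4.174 and ln(160) = 5.075; z_{0.5} = 0, z_{0.93} = 1.476.
σ = (5.075 − 4.174)/(1.476 − (0)) = 0.610.
μ = 4.174 − (0)·0.610 = 4.174.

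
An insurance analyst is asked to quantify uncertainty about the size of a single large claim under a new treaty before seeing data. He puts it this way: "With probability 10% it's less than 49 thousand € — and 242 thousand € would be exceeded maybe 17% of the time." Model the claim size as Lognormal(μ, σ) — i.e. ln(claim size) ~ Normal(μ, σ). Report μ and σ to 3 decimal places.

If T ~ Lognormal(μ,σ) then ln T ~ Normal(μ,σ), so the p-quantile of ln T is μ + z_p·σ.
ln(49) = 3.892 and ln(242) = 5.489; z_{0.1} = -1.282, z_{0.83} = 0.9542.
σ = (5.489 − 3.892)/(0.9542 − (-1.282)) = 0.714.
μ = 3.892 − (-1.282)·0.714 = 4.807.

μ ≈ 4.807, σ ≈ 0.714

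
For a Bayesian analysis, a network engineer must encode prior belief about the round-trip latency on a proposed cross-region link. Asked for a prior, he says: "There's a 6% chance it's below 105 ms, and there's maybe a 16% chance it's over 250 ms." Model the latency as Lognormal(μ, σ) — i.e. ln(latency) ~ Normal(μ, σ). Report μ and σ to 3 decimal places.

If T ~ Lognormal(μ,σ) then ln T ~ Normal(μ,σ), so the p-quantile of ln T is μ + z_p·σ.
ln(105) = 4.654 and ln(250) = 5.521; z_{0.06} = -1.555, z_{0.84} = 0.9945.
σ = (5.521 − 4.654)/(0.9945 − (-1.555)) = 0.340.
μ = 4.654 − (-1.555)·0.340 = 5.183.

μ ≈ 5.183, σ ≈ 0.340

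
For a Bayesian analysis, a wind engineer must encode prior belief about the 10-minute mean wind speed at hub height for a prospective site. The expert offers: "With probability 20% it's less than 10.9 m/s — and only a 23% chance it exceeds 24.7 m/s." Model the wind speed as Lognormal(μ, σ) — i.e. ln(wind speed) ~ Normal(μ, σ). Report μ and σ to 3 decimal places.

If T ~ Lognormal(μ,σ) then ln T ~ Normal(μ,σ), so the p-quantile of ln T is μ + z_p·σ.
ln(10.9) = 2.389 and ln(24.7) = 3.207; z_{0.2} = -0.8416, z_{0.77} = 0.7388.
σ = (3.207 − 2.389)/(0.7388 − (-0.8416)) = 0.518.
μ = 2.389 − (-0.8416)·0.518 = 2.824.

μ ≈ 2.824, σ ≈ 0.518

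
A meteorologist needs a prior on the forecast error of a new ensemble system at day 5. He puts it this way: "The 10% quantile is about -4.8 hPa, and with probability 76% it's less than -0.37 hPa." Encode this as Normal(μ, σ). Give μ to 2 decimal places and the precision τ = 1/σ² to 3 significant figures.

μ = -1.94, τ = 0.201

The p-quantile of Normal(μ,σ) is μ + z_p·σ, with z_{0.1} = -1.282 and z_{0.76} = 0.7063.
Eliminate σ: μ = (z₂·x₁ − z₁·x₂)/(z₂ − z₁) = (0.7063·-4.8 − (-1.282)·-0.37)/1.988 = -1.94.
Then σ = (x₂ − x₁)/(z₂ − z₁) = (-0.37 − -4.8)/1.988 = 2.23.
Precision τ = 1/σ² = 1/2.229² = 0.201.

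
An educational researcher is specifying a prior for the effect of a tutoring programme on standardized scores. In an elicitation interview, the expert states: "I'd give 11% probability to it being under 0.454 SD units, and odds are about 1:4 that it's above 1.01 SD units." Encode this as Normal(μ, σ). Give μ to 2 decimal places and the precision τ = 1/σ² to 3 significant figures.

μ = 0.78, τ = 13.8

The p-quantile of Normal(μ,σ) is μ + z_p·σ, with z_{0.11} = -1.227 and z_{0.8} = 0.8416.
Eliminate σ: μ = (z₂·x₁ − z₁·x₂)/(z₂ − z₁) = (0.8416·0.454 − (-1.227)·1.01)/2.068 = 0.78.
Then σ = (x₂ − x₁)/(z₂ − z₁) = (1.01 − 0.454)/2.068 = 0.27.
Precision τ = 1/σ² = 1/0.2688² = 13.8.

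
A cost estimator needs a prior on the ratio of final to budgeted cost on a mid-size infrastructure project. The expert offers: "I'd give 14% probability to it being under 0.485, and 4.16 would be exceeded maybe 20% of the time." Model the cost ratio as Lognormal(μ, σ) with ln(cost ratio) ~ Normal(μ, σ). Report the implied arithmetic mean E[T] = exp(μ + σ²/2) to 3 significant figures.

If T ~ Lognormal(μ,σ) then ln T ~ Normal(μ,σ), so the p-quantile of ln T is μ + z_p·σ.
ln(0.485) = -0.7236 and ln(4.16) = 1.426; z_{0.14} = -1.08, z_{0.8} = 0.8416.
σ = (1.426 − -0.7236)/(0.8416 − (-1.08)) = 1.118.
μ = -0.7236 − (-1.08)·1.118 = 0.484.
E[T] = exp(μ + σ²/2) = exp(0.484 + 0.6252) = 3.03.

E[T] ≈ 3.03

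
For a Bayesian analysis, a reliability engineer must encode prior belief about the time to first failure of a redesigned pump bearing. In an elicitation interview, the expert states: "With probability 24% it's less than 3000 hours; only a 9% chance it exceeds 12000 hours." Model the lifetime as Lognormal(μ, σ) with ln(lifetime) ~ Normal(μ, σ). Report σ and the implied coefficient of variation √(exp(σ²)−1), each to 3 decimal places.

σ ≈ 0.677, CV ≈ 0.763

If T ~ Lognormal(μ,σ) then ln T ~ Normal(μ,σ), so the p-quantile of ln T is μ + z_p·σ.
ln(3000) = 8.006 and ln(12000) = 9.393; z_{0.24} = -0.7063, z_{0.91} = 1.341.
σ = (9.393 − 8.006)/(1.341 − (-0.7063)) = 0.677.
μ = 8.006 − (-0.7063)·0.677 = 8.485.
CV = √(exp(σ²)−1) = √(exp(0.4586)−1) = 0.763.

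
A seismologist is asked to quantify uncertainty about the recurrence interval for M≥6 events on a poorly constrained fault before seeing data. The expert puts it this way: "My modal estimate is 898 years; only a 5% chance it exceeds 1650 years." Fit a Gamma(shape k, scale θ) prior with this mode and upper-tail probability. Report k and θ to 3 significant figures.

k ≈ 8.52, θ ≈ 119

Gamma(k,θ) with k>1 has mode (k−1)θ, so θ = 898/(k−1).
Need P(X < 1650) = 0.95 with θ tied to k this way. Start at k = 2, θ = 898: P(X<1650) ≈ 0.548.
Too low — raise k to concentrate. Iterating converges to k ≈ 8.52.
Then θ = 898/(8.52−1) ≈ 119.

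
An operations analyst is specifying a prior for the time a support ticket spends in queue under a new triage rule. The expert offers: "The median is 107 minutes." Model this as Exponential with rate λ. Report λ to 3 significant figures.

λ ≈ 0.00648

Exponential median = ln 2 / λ, so λ = ln 2 / 107.0 = 0.00648.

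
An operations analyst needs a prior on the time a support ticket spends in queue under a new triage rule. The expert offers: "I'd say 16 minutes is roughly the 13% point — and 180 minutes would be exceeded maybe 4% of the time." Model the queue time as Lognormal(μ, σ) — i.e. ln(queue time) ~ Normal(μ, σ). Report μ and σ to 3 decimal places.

If T ~ Lognormal(μ,σ) then ln T ~ Normal(μ,σ), so the p-quantile of ln T is μ + z_p·σ.
ln(16) = 2.773 and ln(180) = 5.193; z_{0.13} = -1.126, z_{0.96} = 1.751.
σ = (5.193 − 2.773)/(1.751 − (-1.126)) = 0.841.
μ = 2.773 − (-1.126)·0.841 = 3.720.

μ ≈ 3.720, σ ≈ 0.841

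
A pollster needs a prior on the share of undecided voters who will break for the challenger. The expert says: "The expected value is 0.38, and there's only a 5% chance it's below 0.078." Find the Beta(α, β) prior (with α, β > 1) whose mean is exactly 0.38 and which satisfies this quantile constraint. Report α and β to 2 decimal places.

With mean 0.38 fixed, write α = 0.38s, β = 0.62s where s = α+β.
Need P(θ < 0.078) = 0.05 under Beta(0.38s, 0.62s). Normal approximation: (q−m)/√(m(1−m)/s) ≈ z_{0.05} = -1.64, so s ≈ 0.38·0.62·(-1.64)²/(0.078−0.38)² = 7.0.
At s = 7.0: P(θ<0.078) ≈ 0.018. Adjusting to match 0.05 gives s ≈ 4.60.
So α = 0.38·4.60 ≈ 1.75, β = 0.62·4.60 ≈ 2.85.

α ≈ 1.75, β ≈ 2.85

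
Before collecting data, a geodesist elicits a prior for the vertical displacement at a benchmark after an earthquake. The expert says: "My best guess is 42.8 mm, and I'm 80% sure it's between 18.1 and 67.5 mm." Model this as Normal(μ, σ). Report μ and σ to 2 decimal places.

A symmetric 80% interval runs μ ± z·σ with z = 1.282.
Half-width = 24.7, so σ = 24.7/1.282 = 19.27.
μ is the stated best guess, 42.80.

μ = 42.80, σ = 19.27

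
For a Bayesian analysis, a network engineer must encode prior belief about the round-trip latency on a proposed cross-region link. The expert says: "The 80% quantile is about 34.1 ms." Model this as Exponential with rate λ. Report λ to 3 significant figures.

P(T < 34.1) = 1 − e^(−λ·34.1) = 0.8, so λ = −ln(1−0.8)/34.1 = −ln(0.2)/34.1 = 0.0472.

λ ≈ 0.0472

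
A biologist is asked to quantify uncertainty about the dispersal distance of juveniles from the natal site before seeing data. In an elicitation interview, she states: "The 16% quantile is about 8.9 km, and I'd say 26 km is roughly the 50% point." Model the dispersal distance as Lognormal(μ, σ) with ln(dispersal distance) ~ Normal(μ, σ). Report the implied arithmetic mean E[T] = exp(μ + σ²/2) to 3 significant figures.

If T ~ Lognormal(μ,σ) then ln T ~ Normal(μ,σ), so the p-quantile of ln T is μ + z_p·σ.
ln(8.9) = 2.186 and ln(26) = 3.258; z_{0.16} = -0.9945, z_{0.5} = 0.
σ = (3.258 − 2.186)/(0 − (-0.9945)) = 1.078.
μ = 2.186 − (-0.9945)·1.078 = 3.258.
E[T] = exp(μ + σ²/2) = exp(3.258 + 0.5811) = 46.5 km.

E[T] ≈ 46.5 km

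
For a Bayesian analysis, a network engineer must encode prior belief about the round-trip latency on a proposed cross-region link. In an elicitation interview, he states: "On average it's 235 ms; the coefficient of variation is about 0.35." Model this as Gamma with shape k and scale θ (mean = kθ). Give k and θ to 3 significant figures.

For Gamma(k, scale θ): mean = kθ, variance = kθ², so CV = 1/√k.
CV = 0.35, hence k = 1/CV² = 8.16.
Then θ = mean/k = 235/8.16 = 28.8.

k ≈ 8.16, θ ≈ 28.8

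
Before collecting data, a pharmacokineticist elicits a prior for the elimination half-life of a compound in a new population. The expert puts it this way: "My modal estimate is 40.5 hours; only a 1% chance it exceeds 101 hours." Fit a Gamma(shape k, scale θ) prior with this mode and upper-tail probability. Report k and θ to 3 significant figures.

k ≈ 6.62, θ ≈ 7.2

Gamma(k,θ) with k>1 has mode (k−1)θ, so θ = 40.5/(k−1).
Need P(X < 101) = 0.99 with θ tied to k this way. Start at k = 2, θ = 40.5: P(X<101) ≈ 0.711.
Too low — raise k to concentrate. Iterating converges to k ≈ 6.62.
Then θ = 40.5/(6.62−1) ≈ 7.2.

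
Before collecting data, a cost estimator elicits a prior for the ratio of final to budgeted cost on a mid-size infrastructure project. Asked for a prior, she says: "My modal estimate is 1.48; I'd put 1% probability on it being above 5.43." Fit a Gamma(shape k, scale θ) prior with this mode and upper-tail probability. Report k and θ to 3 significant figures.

k ≈ 3.53, θ ≈ 0.584

Gamma(k,θ) with k>1 has mode (k−1)θ, so θ = 1.48/(k−1).
Need P(X < 5.43) = 0.99 with θ tied to k this way. Start at k = 2, θ = 1.48: P(X<5.43) ≈ 0.881.
Too low — raise k to concentrate. Iterating converges to k ≈ 3.53.
Then θ = 1.48/(3.53−1) ≈ 0.584.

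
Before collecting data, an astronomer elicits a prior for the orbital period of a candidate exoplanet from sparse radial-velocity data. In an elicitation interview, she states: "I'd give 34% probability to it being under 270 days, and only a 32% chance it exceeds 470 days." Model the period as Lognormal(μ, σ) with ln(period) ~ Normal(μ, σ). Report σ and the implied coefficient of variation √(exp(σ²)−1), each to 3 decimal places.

If T ~ Lognormal(μ,σ) then ln T ~ Normal(μ,σ), so the p-quantile of ln T is μ + z_p·σ.
ln(270) = 5.598 and ln(470) = 6.153; z_{0.34} = -0.4125, z_{0.68} = 0.4677.
σ = (6.153 − 5.598)/(0.4677 − (-0.4125)) = 0.630.
μ = 5.598 − (-0.4125)·0.630 = 5.858.
CV = √(exp(σ²)−1) = √(exp(0.3966)−1) = 0.698.

σ ≈ 0.630, CV ≈ 0.698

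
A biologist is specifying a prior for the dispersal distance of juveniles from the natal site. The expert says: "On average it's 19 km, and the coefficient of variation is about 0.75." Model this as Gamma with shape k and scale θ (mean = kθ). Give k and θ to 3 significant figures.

k ≈ 1.78, θ ≈ 10.7

For Gamma(k, scale θ): mean = kθ, variance = kθ², so CV = 1/√k.
CV = 0.75, hence k = 1/CV² = 1.78.
Then θ = mean/k = 19/1.78 = 10.7.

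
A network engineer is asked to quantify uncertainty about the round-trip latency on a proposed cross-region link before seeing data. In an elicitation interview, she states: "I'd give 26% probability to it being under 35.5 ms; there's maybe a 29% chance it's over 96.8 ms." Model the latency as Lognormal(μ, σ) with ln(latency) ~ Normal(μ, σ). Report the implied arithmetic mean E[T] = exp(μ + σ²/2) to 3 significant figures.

E[T] ≈ 86.5 ms

If T ~ Lognormal(μ,σ) then ln T ~ Normal(μ,σ), so the p-quantile of ln T is μ + z_p·σ.
ln(35.5) = 3.57 and ln(96.8) = 4.573; z_{0.26} = -0.6433, z_{0.71} = 0.5534.
σ = (4.573 − 3.57)/(0.5534 − (-0.6433)) = 0.838.
μ = 3.57 − (-0.6433)·0.838 = 4.109.
E[T] = exp(μ + σ²/2) = exp(4.109 + 0.3513) = 86.5 ms.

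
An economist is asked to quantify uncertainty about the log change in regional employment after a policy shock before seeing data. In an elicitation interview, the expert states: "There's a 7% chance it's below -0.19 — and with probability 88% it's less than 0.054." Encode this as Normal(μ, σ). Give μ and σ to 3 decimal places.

μ = -0.054, σ = 0.092

The p-quantile of Normal(μ,σ) is μ + z_p·σ, with z_{0.07} = -1.476 and z_{0.88} = 1.175.
Eliminate σ: μ = (z₂·x₁ − z₁·x₂)/(z₂ − z₁) = (1.175·-0.19 − (-1.476)·0.054)/2.651 = -0.054.
Then σ = (x₂ − x₁)/(z₂ − z₁) = (0.054 − -0.19)/2.651 = 0.092.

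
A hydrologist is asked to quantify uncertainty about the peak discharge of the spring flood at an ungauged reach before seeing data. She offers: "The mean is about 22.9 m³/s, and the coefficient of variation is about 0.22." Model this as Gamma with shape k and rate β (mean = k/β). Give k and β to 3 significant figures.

k ≈ 20.7, β ≈ 0.902

For Gamma(k, rate β): mean = k/β, variance = k/β², so CV = 1/√k.
CV = 0.22, hence k = 1/CV² = 20.7.
Then β = k/mean = 20.7/22.9 = 0.902.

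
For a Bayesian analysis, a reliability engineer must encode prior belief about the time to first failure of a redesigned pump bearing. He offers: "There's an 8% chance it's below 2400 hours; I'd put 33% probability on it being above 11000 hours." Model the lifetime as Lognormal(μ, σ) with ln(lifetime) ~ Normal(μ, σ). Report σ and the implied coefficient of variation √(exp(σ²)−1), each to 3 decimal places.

σ ≈ 0.825, CV ≈ 0.988

If T ~ Lognormal(μ,σ) then ln T ~ Normal(μ,σ), so the p-quantile of ln T is μ + z_p·σ.
ln(2400) = 7.783 and ln(11000) = 9.306; z_{0.08} = -1.405, z_{0.67} = 0.4399.
σ = (9.306 − 7.783)/(0.4399 − (-1.405)) = 0.825.
μ = 7.783 − (-1.405)·0.825 = 8.943.
CV = √(exp(σ²)−1) = √(exp(0.6809)−1) = 0.988.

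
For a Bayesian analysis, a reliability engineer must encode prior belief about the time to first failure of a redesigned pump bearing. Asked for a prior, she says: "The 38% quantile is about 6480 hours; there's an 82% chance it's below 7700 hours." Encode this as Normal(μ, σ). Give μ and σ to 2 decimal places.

The p-quantile of Normal(μ,σ) is μ + z_p·σ, with z_{0.38} = -0.3055 and z_{0.82} = 0.9154.
Eliminate σ: μ = (z₂·x₁ − z₁·x₂)/(z₂ − z₁) = (0.9154·6480 − (-0.3055)·7700)/1.221 = 6785.27.
Then σ = (x₂ − x₁)/(z₂ − z₁) = (7700 − 6480)/1.221 = 999.31.

μ = 6785.27, σ = 999.31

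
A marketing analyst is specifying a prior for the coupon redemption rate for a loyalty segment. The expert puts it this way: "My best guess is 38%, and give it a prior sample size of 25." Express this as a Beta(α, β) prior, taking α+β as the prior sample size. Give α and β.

α = 9.5, β = 15.5

Under the effective-sample-size interpretation, Beta(α, β) has prior mean α/(α+β) and prior sample size α+β.
So α+β = 25 and α/(α+β) = 0.38, giving α = 0.38·25 = 9.5 and β = 25 − 9.5 = 15.5.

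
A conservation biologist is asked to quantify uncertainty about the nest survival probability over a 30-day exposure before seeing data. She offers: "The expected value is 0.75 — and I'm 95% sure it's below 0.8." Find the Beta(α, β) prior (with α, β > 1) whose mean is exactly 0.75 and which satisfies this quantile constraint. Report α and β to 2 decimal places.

With mean 0.75 fixed, write α = 0.75s, β = 0.25s where s = α+β.
Need P(θ < 0.8) = 0.95 under Beta(0.75s, 0.25s). Normal approximation: (q−m)/√(m(1−m)/s) ≈ z_{0.95} = 1.64, so s ≈ 0.75·0.25·(1.64)²/(0.8−0.75)² = 202.9.
At s = 202.9: P(θ<0.8) ≈ 0.956. Adjusting to match 0.95 gives s ≈ 190.10.
So α = 0.75·190.10 ≈ 142.57, β = 0.25·190.10 ≈ 47.52.

α ≈ 142.57, β ≈ 47.52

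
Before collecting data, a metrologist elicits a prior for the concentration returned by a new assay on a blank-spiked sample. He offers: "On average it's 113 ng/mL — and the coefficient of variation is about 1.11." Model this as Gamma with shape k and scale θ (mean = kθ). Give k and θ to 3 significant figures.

k ≈ 0.812, θ ≈ 139

For Gamma(k, scale θ): mean = kθ, variance = kθ², so CV = 1/√k.
CV = 1.11, hence k = 1/CV² = 0.812.
Then θ = mean/k = 113/0.812 = 139.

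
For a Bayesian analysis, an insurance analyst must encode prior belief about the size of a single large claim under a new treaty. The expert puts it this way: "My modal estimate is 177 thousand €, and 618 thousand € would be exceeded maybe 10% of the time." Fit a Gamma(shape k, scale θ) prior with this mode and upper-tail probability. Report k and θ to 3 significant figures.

Gamma(k,θ) with k>1 has mode (k−1)θ, so θ = 177/(k−1).
Need P(X < 618) = 0.9 with θ tied to k this way. Start at k = 2, θ = 177: P(X<618) ≈ 0.863.
Too low — raise k to concentrate. Iterating converges to k ≈ 2.2.
Then θ = 177/(2.2−1) ≈ 148.

k ≈ 2.2, θ ≈ 148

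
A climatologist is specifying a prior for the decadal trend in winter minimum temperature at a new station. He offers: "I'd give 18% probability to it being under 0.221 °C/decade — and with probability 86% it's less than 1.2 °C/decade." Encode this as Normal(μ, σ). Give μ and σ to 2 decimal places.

The p-quantile of Normal(μ,σ) is μ + z_p·σ, with z_{0.18} = -0.9154 and z_{0.86} = 1.08.
Eliminate σ: μ = (z₂·x₁ − z₁·x₂)/(z₂ − z₁) = (1.08·0.221 − (-0.9154)·1.2)/1.996 = 0.67.
Then σ = (x₂ − x₁)/(z₂ − z₁) = (1.2 − 0.221)/1.996 = 0.49.

μ = 0.67, σ = 0.49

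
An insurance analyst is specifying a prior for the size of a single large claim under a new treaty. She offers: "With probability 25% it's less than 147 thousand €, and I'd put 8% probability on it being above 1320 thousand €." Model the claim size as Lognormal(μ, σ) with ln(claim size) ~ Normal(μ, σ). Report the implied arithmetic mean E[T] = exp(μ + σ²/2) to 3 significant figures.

If T ~ Lognormal(μ,σ) then ln T ~ Normal(μ,σ), so the p-quantile of ln T is μ + z_p·σ.
ln(147) = 4.99 and ln(1320) = 7.185; z_{0.25} = -0.6745, z_{0.92} = 1.405.
σ = (7.185 − 4.99)/(1.405 − (-0.6745)) = 1.055.
μ = 4.99 − (-0.6745)·1.055 = 5.702.
E[T] = exp(μ + σ²/2) = exp(5.702 + 0.5570) = 523 thousand €.

E[T] ≈ 523 thousand €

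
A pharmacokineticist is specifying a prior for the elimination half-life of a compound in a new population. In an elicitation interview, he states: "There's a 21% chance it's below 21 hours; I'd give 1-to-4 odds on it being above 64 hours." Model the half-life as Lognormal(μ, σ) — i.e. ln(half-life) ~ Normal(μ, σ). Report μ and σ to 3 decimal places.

μ ≈ 3.590, σ ≈ 0.676

If T ~ Lognormal(μ,σ) then ln T ~ Normal(μ,σ), so the p-quantile of ln T is μ + z_p·σ.
ln(21) = 3.045 and ln(64) = 4.159; z_{0.21} = -0.8064, z_{0.8} = 0.8416.
σ = (4.159 − 3.045)/(0.8416 − (-0.8064)) = 0.676.
μ = 3.045 − (-0.8064)·0.676 = 3.590.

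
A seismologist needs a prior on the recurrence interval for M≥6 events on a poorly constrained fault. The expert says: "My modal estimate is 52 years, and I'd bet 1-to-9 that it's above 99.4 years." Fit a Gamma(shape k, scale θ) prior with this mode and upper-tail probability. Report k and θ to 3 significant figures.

k ≈ 5.56, θ ≈ 11.4

Gamma(k,θ) with k>1 has mode (k−1)θ, so θ = 52/(k−1).
Need P(X < 99.4) = 0.9 with θ tied to k this way. Start at k = 2, θ = 52: P(X<99.4) ≈ 0.570.
Too low — raise k to concentrate. Iterating converges to k ≈ 5.56.
Then θ = 52/(5.56−1) ≈ 11.4.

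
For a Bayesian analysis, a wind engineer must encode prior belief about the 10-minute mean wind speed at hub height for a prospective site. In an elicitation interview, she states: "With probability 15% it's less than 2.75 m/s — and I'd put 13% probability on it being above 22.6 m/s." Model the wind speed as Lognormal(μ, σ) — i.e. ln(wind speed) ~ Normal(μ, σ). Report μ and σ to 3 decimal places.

μ ≈ 2.021, σ ≈ 0.974

If T ~ Lognormal(μ,σ) then ln T ~ Normal(μ,σ), so the p-quantile of ln T is μ + z_p·σ.
ln(2.75) = 1.012 and ln(22.6) = 3.118; z_{0.15} = -1.036, z_{0.87} = 1.126.
σ = (3.118 − 1.012)/(1.126 − (-1.036)) = 0.974.
μ = 1.012 − (-1.036)·0.974 = 2.021.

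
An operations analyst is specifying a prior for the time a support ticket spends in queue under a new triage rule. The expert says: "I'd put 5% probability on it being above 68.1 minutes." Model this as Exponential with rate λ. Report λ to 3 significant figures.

P(T > 68.1) = e^(−λ·68.1) = 0.05, so λ = −ln(0.05)/68.1 = 0.044.

λ ≈ 0.044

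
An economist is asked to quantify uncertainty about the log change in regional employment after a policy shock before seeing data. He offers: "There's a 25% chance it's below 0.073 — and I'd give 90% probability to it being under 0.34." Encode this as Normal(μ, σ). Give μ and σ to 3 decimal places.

For Normal(μ,σ), the p-quantile is μ + z_p·σ. Here z_{0.25} = -0.6745, z_{0.9} = 1.282.
So 0.073 = μ − 0.6745σ and 0.34 = μ + 1.282σ.
Subtracting: σ = (0.34 − 0.073)/(1.282 − (-0.6745)) = 0.137.
Then μ = 0.073 − (-0.6745)·0.137 = 0.165.

μ = 0.165, σ = 0.137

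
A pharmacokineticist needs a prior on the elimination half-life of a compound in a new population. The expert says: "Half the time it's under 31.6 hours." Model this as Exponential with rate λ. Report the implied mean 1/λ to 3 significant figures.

Exponential median = ln 2 / λ, so λ = ln 2 / 31.6 = 0.0219.
Mean = 1/λ = 45.6 hours.

mean ≈ 45.6 hours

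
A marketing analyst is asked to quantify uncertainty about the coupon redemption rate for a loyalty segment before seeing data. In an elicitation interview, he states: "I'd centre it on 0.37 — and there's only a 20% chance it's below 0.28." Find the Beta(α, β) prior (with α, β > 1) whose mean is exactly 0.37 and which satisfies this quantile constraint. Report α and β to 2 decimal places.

α ≈ 7.75, β ≈ 13.19

With mean 0.37 fixed, write α = 0.37s, β = 0.63s where s = α+β.
Need P(θ < 0.28) = 0.2 under Beta(0.37s, 0.63s). Normal approximation: (q−m)/√(m(1−m)/s) ≈ z_{0.2} = -0.842, so s ≈ 0.37·0.63·(-0.842)²/(0.28−0.37)² = 20.4.
At s = 20.4: P(θ<0.28) ≈ 0.204. Adjusting to match 0.2 gives s ≈ 20.94.
So α = 0.37·20.94 ≈ 7.75, β = 0.63·20.94 ≈ 13.19.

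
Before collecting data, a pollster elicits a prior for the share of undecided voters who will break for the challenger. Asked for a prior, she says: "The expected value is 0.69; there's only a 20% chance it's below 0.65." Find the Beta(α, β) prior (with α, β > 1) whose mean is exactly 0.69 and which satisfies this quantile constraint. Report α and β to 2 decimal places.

α ≈ 64.01, β ≈ 28.76

With mean 0.69 fixed, write α = 0.69s, β = 0.31s where s = α+β.
Need P(θ < 0.65) = 0.2 under Beta(0.69s, 0.31s). Normal approximation: (q−m)/√(m(1−m)/s) ≈ z_{0.2} = -0.842, so s ≈ 0.69·0.31·(-0.842)²/(0.65−0.69)² = 94.7.
At s = 94.7: P(θ<0.65) ≈ 0.198. Adjusting to match 0.2 gives s ≈ 92.77.
So α = 0.69·92.77 ≈ 64.01, β = 0.31·92.77 ≈ 28.76.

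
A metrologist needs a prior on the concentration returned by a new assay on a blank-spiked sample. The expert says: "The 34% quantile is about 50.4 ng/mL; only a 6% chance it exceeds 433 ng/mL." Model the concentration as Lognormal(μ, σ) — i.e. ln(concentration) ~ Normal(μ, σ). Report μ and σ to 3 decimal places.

If T ~ Lognormal(μ,σ) then ln T ~ Normal(μ,σ), so the p-quantile of ln T is μ + z_p·σ.
ln(50.4) = 3.92 and ln(433) = 6.071; z_{0.34} = -0.4125, z_{0.94} = 1.555.
σ = (6.071 − 3.92)/(1.555 − (-0.4125)) = 1.093.
μ = 3.92 − (-0.4125)·1.093 = 4.371.

μ ≈ 4.371, σ ≈ 1.093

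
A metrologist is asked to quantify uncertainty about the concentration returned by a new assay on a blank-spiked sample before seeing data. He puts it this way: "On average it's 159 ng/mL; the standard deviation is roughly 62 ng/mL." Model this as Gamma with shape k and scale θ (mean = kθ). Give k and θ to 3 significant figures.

For Gamma(k, scale θ): mean = kθ, variance = kθ², so CV = 1/√k.
CV = SD/mean = 62/159 = 0.3899, hence k = 1/CV² = 6.58.
Then θ = mean/k = 159/6.58 = 24.2.

k ≈ 6.58, θ ≈ 24.2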